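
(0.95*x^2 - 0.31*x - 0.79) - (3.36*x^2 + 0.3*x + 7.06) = -2.41*x^2 - 0.61*x - 7.85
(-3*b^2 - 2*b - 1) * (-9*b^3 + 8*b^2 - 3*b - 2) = 27*b^5 - 6*b^4 + 2*b^3 + 4*b^2 + 7*b + 2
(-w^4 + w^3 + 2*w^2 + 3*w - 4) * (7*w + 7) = -7*w^5 + 21*w^3 + 35*w^2 - 7*w - 28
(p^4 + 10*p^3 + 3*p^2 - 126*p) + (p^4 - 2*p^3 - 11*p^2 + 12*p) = 2*p^4 + 8*p^3 - 8*p^2 - 114*p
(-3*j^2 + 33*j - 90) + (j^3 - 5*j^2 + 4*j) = j^3 - 8*j^2 + 37*j - 90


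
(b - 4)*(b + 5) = b^2 + b - 20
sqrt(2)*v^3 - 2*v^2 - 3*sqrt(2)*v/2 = v*(v - 3*sqrt(2)/2)*(sqrt(2)*v + 1)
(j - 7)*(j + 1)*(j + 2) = j^3 - 4*j^2 - 19*j - 14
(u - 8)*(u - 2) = u^2 - 10*u + 16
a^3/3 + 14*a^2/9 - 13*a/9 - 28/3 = (a/3 + 1)*(a - 7/3)*(a + 4)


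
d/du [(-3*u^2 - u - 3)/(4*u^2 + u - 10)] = (u^2 + 84*u + 13)/(16*u^4 + 8*u^3 - 79*u^2 - 20*u + 100)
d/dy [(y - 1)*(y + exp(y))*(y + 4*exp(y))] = (y - 1)*(y + exp(y))*(4*exp(y) + 1) + (y - 1)*(y + 4*exp(y))*(exp(y) + 1) + (y + exp(y))*(y + 4*exp(y))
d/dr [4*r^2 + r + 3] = 8*r + 1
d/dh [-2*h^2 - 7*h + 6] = -4*h - 7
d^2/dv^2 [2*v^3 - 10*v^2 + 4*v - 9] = 12*v - 20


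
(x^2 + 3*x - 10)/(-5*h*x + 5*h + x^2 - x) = (-x^2 - 3*x + 10)/(5*h*x - 5*h - x^2 + x)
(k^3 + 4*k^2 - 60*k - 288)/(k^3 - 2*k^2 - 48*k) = (k + 6)/k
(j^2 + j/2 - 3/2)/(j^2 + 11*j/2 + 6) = (j - 1)/(j + 4)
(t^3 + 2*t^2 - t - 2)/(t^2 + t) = t + 1 - 2/t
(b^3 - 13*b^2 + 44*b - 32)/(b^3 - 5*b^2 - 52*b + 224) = (b - 1)/(b + 7)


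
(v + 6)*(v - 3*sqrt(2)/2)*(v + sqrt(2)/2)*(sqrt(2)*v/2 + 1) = sqrt(2)*v^4/2 + 3*sqrt(2)*v^3 - 7*sqrt(2)*v^2/4 - 21*sqrt(2)*v/2 - 3*v/2 - 9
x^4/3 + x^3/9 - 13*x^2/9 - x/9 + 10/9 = (x/3 + 1/3)*(x - 5/3)*(x - 1)*(x + 2)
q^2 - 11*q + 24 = (q - 8)*(q - 3)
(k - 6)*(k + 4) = k^2 - 2*k - 24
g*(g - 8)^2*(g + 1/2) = g^4 - 31*g^3/2 + 56*g^2 + 32*g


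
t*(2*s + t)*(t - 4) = 2*s*t^2 - 8*s*t + t^3 - 4*t^2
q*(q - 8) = q^2 - 8*q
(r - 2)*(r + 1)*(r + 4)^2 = r^4 + 7*r^3 + 6*r^2 - 32*r - 32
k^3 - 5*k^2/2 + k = k*(k - 2)*(k - 1/2)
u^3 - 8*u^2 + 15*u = u*(u - 5)*(u - 3)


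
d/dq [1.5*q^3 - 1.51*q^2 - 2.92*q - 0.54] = 4.5*q^2 - 3.02*q - 2.92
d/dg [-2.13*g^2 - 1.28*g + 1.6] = -4.26*g - 1.28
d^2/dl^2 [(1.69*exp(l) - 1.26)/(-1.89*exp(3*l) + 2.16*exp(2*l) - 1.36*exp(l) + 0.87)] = (-24.147396*exp(6*l) + 61.205382*exp(5*l) - 47.091024*exp(4*l) - 11.097783*exp(3*l) + 26.597322*exp(2*l) - 9.14028*exp(l) + 0.211671)*exp(l)/(6.751269*exp(9*l) - 23.147208*exp(8*l) + 41.02812*exp(7*l) - 52.713261*exp(6*l) + 50.833008*exp(5*l) - 37.580112*exp(4*l) + 22.141351*exp(3*l) - 9.732168*exp(2*l) + 3.088152*exp(l) - 0.658503)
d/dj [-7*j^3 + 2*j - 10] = 2 - 21*j^2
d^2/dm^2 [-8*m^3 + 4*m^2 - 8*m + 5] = 8 - 48*m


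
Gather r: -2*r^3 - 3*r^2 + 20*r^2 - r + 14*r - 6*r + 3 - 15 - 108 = -2*r^3 + 17*r^2 + 7*r - 120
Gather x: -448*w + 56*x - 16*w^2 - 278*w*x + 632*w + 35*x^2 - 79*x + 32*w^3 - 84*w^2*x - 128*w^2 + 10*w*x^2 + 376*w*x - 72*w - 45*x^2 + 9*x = 32*w^3 - 144*w^2 + 112*w + x^2*(10*w - 10) + x*(-84*w^2 + 98*w - 14)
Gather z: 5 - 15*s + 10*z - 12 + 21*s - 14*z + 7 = 6*s - 4*z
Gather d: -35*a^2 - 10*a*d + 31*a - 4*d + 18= -35*a^2 + 31*a + d*(-10*a - 4) + 18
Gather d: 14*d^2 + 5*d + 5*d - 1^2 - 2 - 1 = 14*d^2 + 10*d - 4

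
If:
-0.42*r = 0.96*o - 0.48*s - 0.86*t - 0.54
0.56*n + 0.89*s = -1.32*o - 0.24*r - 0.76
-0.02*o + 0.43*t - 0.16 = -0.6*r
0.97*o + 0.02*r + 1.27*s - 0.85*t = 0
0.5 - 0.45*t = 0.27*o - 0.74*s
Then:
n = -2.38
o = 0.61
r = 0.10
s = -0.29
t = 0.26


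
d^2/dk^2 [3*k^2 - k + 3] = 6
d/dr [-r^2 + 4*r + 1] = 4 - 2*r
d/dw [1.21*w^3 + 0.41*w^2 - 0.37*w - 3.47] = 3.63*w^2 + 0.82*w - 0.37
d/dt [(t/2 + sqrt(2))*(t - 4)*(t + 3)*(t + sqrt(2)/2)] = 2*t^3 - 3*t^2/2 + 15*sqrt(2)*t^2/4 - 10*t - 5*sqrt(2)*t/2 - 15*sqrt(2) - 1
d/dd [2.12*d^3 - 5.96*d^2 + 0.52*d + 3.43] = 6.36*d^2 - 11.92*d + 0.52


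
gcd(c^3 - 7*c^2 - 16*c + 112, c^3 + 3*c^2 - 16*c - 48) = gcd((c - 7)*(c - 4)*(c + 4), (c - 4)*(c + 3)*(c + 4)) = c^2 - 16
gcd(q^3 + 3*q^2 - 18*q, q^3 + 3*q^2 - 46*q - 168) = q + 6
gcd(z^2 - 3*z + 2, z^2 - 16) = 1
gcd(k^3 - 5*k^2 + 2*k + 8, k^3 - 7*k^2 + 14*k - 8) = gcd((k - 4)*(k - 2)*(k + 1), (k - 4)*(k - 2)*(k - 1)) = k^2 - 6*k + 8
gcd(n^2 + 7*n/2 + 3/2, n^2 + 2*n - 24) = 1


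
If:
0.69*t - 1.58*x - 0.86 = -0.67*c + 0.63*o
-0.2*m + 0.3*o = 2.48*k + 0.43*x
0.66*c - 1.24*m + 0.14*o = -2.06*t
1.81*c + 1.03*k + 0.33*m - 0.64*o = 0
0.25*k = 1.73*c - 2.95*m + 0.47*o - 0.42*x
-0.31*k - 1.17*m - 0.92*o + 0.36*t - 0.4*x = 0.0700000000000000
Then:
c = -0.04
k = 0.10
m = 0.06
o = 0.08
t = 0.04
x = -0.57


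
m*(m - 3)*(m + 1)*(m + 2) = m^4 - 7*m^2 - 6*m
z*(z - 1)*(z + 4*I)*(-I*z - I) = -I*z^4 + 4*z^3 + I*z^2 - 4*z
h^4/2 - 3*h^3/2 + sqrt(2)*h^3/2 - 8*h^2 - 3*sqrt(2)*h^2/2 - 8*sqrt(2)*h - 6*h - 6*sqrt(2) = (h/2 + sqrt(2)/2)*(h - 6)*(h + 1)*(h + 2)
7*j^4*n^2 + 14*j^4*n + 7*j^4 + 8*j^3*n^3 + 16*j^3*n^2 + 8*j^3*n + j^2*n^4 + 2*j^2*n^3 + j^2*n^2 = (j + n)*(7*j + n)*(j*n + j)^2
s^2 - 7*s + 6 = (s - 6)*(s - 1)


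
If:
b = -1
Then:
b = -1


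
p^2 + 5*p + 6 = (p + 2)*(p + 3)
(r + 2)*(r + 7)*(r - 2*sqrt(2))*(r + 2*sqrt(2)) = r^4 + 9*r^3 + 6*r^2 - 72*r - 112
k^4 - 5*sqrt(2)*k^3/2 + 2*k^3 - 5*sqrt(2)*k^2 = k^2*(k + 2)*(k - 5*sqrt(2)/2)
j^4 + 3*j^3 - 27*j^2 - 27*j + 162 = (j - 3)^2*(j + 3)*(j + 6)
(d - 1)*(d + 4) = d^2 + 3*d - 4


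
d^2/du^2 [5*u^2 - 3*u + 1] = 10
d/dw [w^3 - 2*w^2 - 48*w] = 3*w^2 - 4*w - 48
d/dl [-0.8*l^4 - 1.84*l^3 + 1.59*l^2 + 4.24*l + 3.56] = -3.2*l^3 - 5.52*l^2 + 3.18*l + 4.24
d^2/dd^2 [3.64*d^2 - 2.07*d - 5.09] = 7.28000000000000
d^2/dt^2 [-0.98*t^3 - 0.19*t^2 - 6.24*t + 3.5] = -5.88*t - 0.38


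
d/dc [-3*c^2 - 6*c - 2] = -6*c - 6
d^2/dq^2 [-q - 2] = 0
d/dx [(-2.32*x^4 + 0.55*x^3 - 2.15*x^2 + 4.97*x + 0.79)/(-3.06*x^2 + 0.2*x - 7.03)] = (14.1984*x^5 - 3.075*x^4 + 65.4584*x^3 + 3.1787*x^2 + 35.0638*x - 35.0971)/(9.3636*x^4 - 1.224*x^3 + 43.0636*x^2 - 2.812*x + 49.4209)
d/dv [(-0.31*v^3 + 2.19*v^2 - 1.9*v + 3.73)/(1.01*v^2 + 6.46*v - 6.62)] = (-0.3131*v^4 - 4.0052*v^3 + 22.223*v^2 - 36.5302*v - 11.5178)/(1.0201*v^4 + 13.0492*v^3 + 28.3592*v^2 - 85.5304*v + 43.8244)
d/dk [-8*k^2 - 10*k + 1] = -16*k - 10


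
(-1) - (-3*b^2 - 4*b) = 3*b^2 + 4*b - 1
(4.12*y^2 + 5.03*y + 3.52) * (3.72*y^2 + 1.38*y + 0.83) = 15.3264*y^4 + 24.3972*y^3 + 23.4554*y^2 + 9.0325*y + 2.9216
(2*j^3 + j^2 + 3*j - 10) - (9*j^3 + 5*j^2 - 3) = -7*j^3 - 4*j^2 + 3*j - 7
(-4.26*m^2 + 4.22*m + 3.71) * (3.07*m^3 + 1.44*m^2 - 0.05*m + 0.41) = -13.0782*m^5 + 6.821*m^4 + 17.6795*m^3 + 3.3848*m^2 + 1.5447*m + 1.5211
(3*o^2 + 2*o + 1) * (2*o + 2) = 6*o^3 + 10*o^2 + 6*o + 2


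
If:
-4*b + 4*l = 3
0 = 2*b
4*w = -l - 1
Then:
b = 0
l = 3/4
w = -7/16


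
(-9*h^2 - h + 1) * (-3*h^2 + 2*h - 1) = 27*h^4 - 15*h^3 + 4*h^2 + 3*h - 1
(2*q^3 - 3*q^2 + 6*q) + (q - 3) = 2*q^3 - 3*q^2 + 7*q - 3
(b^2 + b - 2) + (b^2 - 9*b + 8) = 2*b^2 - 8*b + 6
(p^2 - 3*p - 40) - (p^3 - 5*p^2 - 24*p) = -p^3 + 6*p^2 + 21*p - 40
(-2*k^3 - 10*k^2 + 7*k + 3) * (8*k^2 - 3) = -16*k^5 - 80*k^4 + 62*k^3 + 54*k^2 - 21*k - 9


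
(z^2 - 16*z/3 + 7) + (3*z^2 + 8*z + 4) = 4*z^2 + 8*z/3 + 11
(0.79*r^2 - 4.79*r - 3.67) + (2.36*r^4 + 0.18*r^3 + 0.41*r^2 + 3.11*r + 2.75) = 2.36*r^4 + 0.18*r^3 + 1.2*r^2 - 1.68*r - 0.92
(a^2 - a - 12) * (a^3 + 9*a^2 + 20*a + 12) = a^5 + 8*a^4 - a^3 - 116*a^2 - 252*a - 144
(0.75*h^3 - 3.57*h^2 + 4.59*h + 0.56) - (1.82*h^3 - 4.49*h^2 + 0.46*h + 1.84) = -1.07*h^3 + 0.92*h^2 + 4.13*h - 1.28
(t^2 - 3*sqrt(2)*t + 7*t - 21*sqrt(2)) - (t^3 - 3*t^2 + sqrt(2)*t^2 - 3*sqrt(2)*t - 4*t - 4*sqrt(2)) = -t^3 - sqrt(2)*t^2 + 4*t^2 + 11*t - 17*sqrt(2)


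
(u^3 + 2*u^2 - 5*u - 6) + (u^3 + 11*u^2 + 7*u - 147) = 2*u^3 + 13*u^2 + 2*u - 153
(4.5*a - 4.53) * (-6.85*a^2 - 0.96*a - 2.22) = -30.825*a^3 + 26.7105*a^2 - 5.6412*a + 10.0566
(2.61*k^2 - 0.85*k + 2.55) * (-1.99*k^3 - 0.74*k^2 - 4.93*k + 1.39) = -5.1939*k^5 - 0.2399*k^4 - 17.3128*k^3 + 5.9314*k^2 - 13.753*k + 3.5445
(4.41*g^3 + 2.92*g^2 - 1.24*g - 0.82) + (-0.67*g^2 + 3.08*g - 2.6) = 4.41*g^3 + 2.25*g^2 + 1.84*g - 3.42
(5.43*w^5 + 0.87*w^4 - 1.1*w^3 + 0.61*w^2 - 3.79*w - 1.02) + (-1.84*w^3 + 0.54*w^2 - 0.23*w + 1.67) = 5.43*w^5 + 0.87*w^4 - 2.94*w^3 + 1.15*w^2 - 4.02*w + 0.65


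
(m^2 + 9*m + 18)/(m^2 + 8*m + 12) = (m + 3)/(m + 2)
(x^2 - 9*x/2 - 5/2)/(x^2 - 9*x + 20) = (x + 1/2)/(x - 4)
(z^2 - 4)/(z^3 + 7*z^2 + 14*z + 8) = (z - 2)/(z^2 + 5*z + 4)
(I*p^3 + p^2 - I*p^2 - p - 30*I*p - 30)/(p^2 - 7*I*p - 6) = I*(p^2 - p - 30)/(p - 6*I)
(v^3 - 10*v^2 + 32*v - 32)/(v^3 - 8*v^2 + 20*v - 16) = (v - 4)/(v - 2)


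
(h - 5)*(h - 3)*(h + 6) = h^3 - 2*h^2 - 33*h + 90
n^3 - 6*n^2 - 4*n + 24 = (n - 6)*(n - 2)*(n + 2)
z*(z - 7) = z^2 - 7*z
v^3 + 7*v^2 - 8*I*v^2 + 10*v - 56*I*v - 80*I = (v + 2)*(v + 5)*(v - 8*I)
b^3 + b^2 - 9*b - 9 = (b - 3)*(b + 1)*(b + 3)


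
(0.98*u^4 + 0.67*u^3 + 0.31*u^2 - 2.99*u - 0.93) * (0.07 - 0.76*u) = -0.7448*u^5 - 0.4406*u^4 - 0.1887*u^3 + 2.2941*u^2 + 0.4975*u - 0.0651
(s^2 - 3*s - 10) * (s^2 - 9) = s^4 - 3*s^3 - 19*s^2 + 27*s + 90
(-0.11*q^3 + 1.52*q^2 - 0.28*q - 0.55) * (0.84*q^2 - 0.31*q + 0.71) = -0.0924*q^5 + 1.3109*q^4 - 0.7845*q^3 + 0.704*q^2 - 0.0283*q - 0.3905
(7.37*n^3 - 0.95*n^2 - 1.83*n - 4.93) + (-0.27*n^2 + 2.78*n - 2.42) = 7.37*n^3 - 1.22*n^2 + 0.95*n - 7.35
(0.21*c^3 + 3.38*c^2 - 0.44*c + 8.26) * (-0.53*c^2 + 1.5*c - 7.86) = -0.1113*c^5 - 1.4764*c^4 + 3.6526*c^3 - 31.6046*c^2 + 15.8484*c - 64.9236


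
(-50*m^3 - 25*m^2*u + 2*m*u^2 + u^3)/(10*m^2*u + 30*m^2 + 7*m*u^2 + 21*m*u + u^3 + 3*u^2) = (-5*m + u)/(u + 3)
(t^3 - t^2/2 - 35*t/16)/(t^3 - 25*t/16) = (4*t - 7)/(4*t - 5)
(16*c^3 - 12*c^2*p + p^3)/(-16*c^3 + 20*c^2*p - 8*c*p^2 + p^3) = (4*c + p)/(-4*c + p)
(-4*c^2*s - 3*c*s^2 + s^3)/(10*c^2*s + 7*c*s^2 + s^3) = (-4*c^2 - 3*c*s + s^2)/(10*c^2 + 7*c*s + s^2)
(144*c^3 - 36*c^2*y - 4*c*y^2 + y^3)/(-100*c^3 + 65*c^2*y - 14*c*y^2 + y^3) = (-36*c^2 + y^2)/(25*c^2 - 10*c*y + y^2)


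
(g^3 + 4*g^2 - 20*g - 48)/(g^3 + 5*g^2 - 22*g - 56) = (g + 6)/(g + 7)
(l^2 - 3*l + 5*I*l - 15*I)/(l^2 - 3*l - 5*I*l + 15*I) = (l + 5*I)/(l - 5*I)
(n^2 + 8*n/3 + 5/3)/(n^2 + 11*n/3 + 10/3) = (n + 1)/(n + 2)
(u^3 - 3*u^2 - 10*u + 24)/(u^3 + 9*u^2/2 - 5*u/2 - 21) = 2*(u - 4)/(2*u + 7)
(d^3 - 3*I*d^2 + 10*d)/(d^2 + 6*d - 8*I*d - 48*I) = d*(d^2 - 3*I*d + 10)/(d^2 + 6*d - 8*I*d - 48*I)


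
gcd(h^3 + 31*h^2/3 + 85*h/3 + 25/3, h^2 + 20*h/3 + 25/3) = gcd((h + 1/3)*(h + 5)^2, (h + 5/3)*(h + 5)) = h + 5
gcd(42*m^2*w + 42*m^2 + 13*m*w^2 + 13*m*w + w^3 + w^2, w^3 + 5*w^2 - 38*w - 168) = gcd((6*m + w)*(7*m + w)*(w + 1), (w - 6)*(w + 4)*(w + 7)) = 1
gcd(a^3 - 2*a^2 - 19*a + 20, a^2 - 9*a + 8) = a - 1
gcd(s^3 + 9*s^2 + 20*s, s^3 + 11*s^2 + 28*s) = s^2 + 4*s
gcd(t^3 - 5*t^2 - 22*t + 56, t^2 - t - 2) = t - 2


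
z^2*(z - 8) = z^3 - 8*z^2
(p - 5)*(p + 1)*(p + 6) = p^3 + 2*p^2 - 29*p - 30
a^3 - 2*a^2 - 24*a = a*(a - 6)*(a + 4)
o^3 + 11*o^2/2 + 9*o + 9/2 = (o + 1)*(o + 3/2)*(o + 3)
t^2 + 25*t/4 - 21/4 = (t - 3/4)*(t + 7)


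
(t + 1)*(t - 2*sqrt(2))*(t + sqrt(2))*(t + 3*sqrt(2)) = t^4 + t^3 + 2*sqrt(2)*t^3 - 10*t^2 + 2*sqrt(2)*t^2 - 12*sqrt(2)*t - 10*t - 12*sqrt(2)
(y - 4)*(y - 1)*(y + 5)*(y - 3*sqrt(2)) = y^4 - 3*sqrt(2)*y^3 - 21*y^2 + 20*y + 63*sqrt(2)*y - 60*sqrt(2)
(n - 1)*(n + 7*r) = n^2 + 7*n*r - n - 7*r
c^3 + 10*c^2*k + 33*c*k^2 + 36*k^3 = (c + 3*k)^2*(c + 4*k)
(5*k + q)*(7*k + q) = 35*k^2 + 12*k*q + q^2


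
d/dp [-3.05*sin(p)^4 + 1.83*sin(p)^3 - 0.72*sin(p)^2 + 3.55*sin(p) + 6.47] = (-12.2*sin(p)^3 + 5.49*sin(p)^2 - 1.44*sin(p) + 3.55)*cos(p)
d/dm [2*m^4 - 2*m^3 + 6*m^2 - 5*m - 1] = 8*m^3 - 6*m^2 + 12*m - 5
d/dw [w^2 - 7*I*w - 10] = 2*w - 7*I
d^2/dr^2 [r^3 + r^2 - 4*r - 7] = 6*r + 2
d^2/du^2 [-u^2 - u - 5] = -2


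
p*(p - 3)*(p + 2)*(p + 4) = p^4 + 3*p^3 - 10*p^2 - 24*p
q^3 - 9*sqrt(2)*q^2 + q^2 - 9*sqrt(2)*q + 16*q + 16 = (q + 1)*(q - 8*sqrt(2))*(q - sqrt(2))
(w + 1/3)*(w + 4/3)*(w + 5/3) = w^3 + 10*w^2/3 + 29*w/9 + 20/27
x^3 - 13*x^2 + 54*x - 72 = (x - 6)*(x - 4)*(x - 3)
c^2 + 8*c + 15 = (c + 3)*(c + 5)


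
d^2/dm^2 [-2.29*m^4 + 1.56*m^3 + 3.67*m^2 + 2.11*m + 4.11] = -27.48*m^2 + 9.36*m + 7.34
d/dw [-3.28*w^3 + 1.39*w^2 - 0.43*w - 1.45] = -9.84*w^2 + 2.78*w - 0.43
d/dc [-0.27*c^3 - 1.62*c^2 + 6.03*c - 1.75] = -0.81*c^2 - 3.24*c + 6.03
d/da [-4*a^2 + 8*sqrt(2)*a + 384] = -8*a + 8*sqrt(2)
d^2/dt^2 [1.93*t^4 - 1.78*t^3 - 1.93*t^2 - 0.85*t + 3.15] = 23.16*t^2 - 10.68*t - 3.86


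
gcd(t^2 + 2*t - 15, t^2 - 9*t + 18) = t - 3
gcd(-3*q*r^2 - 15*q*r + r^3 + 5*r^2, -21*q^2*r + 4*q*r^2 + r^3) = 3*q*r - r^2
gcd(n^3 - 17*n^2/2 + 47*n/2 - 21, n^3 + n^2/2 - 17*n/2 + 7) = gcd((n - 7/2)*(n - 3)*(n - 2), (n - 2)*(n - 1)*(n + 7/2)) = n - 2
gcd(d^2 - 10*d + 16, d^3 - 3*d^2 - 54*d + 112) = d^2 - 10*d + 16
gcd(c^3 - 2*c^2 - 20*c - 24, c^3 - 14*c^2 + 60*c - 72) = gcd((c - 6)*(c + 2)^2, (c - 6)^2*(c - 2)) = c - 6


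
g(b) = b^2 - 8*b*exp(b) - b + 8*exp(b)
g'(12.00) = -15624436.98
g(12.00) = -14322289.64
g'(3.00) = -477.05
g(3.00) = -315.37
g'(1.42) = -45.16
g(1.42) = -13.30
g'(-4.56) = -9.74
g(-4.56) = 25.82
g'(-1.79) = -2.19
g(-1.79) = 8.72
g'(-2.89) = -5.50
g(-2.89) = 12.97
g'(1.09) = -24.76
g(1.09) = -2.04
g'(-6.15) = -13.20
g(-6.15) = 44.09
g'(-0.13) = -0.35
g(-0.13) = 8.08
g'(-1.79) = -2.19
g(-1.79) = 8.72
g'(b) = -8*b*exp(b) + 2*b - 1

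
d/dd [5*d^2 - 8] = 10*d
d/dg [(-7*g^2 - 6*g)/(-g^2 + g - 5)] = (-13*g^2 + 70*g + 30)/(g^4 - 2*g^3 + 11*g^2 - 10*g + 25)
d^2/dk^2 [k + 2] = 0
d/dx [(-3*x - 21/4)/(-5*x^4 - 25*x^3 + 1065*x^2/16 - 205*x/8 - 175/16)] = 24*(-96*x^4 - 544*x^3 - 414*x^2 + 1491*x - 217)/(5*(256*x^8 + 2560*x^7 - 416*x^6 - 31456*x^5 + 59609*x^4 - 29332*x^3 - 8186*x^2 + 5740*x + 1225))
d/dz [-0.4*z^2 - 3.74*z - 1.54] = -0.8*z - 3.74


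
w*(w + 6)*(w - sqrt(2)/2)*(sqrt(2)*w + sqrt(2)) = sqrt(2)*w^4 - w^3 + 7*sqrt(2)*w^3 - 7*w^2 + 6*sqrt(2)*w^2 - 6*w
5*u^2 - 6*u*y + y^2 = (-5*u + y)*(-u + y)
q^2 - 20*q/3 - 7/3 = (q - 7)*(q + 1/3)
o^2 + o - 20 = (o - 4)*(o + 5)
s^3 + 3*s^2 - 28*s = s*(s - 4)*(s + 7)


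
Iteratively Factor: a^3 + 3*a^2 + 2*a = (a)*(a^2 + 3*a + 2) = a*(a + 1)*(a + 2)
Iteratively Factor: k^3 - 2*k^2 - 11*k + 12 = (k + 3)*(k^2 - 5*k + 4) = (k - 1)*(k + 3)*(k - 4)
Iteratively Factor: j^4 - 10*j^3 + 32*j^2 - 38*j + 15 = (j - 5)*(j^3 - 5*j^2 + 7*j - 3) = (j - 5)*(j - 3)*(j^2 - 2*j + 1) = (j - 5)*(j - 3)*(j - 1)*(j - 1)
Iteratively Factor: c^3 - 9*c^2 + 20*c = (c - 5)*(c^2 - 4*c) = (c - 5)*(c - 4)*(c)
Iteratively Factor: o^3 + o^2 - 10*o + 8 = (o - 2)*(o^2 + 3*o - 4) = (o - 2)*(o + 4)*(o - 1)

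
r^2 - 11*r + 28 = (r - 7)*(r - 4)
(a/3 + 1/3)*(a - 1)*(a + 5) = a^3/3 + 5*a^2/3 - a/3 - 5/3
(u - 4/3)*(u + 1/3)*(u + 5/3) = u^3 + 2*u^2/3 - 19*u/9 - 20/27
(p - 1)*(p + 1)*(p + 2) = p^3 + 2*p^2 - p - 2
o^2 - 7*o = o*(o - 7)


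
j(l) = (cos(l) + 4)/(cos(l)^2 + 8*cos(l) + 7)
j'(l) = (2*sin(l)*cos(l) + 8*sin(l))*(cos(l) + 4)/(cos(l)^2 + 8*cos(l) + 7)^2 - sin(l)/(cos(l)^2 + 8*cos(l) + 7) = (cos(l)^2 + 8*cos(l) + 25)*sin(l)/(cos(l)^2 + 8*cos(l) + 7)^2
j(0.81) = 0.36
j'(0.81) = 0.13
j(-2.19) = 1.27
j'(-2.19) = -2.32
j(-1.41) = 0.50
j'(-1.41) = -0.38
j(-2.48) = 2.45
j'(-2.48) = -6.91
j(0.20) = 0.32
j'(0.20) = 0.03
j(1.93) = 0.85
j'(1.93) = 1.12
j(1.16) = 0.42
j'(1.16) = 0.24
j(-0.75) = 0.35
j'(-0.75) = -0.12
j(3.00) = 50.05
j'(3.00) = 704.54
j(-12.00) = 0.33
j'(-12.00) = 0.08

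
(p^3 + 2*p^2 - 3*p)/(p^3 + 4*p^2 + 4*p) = (p^2 + 2*p - 3)/(p^2 + 4*p + 4)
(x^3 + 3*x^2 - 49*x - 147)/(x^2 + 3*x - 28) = (x^2 - 4*x - 21)/(x - 4)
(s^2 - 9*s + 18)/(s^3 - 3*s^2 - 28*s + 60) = (s - 3)/(s^2 + 3*s - 10)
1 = 1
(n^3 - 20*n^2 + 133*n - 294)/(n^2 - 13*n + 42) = n - 7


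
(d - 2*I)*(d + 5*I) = d^2 + 3*I*d + 10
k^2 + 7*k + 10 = (k + 2)*(k + 5)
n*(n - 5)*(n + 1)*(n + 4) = n^4 - 21*n^2 - 20*n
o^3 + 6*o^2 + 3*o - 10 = (o - 1)*(o + 2)*(o + 5)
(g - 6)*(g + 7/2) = g^2 - 5*g/2 - 21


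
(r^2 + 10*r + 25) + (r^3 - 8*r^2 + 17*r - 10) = r^3 - 7*r^2 + 27*r + 15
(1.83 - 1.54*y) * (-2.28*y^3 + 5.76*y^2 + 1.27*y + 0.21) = 3.5112*y^4 - 13.0428*y^3 + 8.585*y^2 + 2.0007*y + 0.3843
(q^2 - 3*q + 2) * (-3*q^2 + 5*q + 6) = -3*q^4 + 14*q^3 - 15*q^2 - 8*q + 12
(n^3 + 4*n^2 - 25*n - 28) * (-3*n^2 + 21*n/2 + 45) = -3*n^5 - 3*n^4/2 + 162*n^3 + 3*n^2/2 - 1419*n - 1260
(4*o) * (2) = 8*o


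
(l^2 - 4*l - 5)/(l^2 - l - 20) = (l + 1)/(l + 4)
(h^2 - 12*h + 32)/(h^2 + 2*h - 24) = (h - 8)/(h + 6)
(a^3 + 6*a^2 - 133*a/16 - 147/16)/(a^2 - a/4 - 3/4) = (4*a^2 + 21*a - 49)/(4*(a - 1))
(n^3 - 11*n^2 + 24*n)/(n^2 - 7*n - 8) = n*(n - 3)/(n + 1)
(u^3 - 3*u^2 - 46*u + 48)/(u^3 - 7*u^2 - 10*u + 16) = (u + 6)/(u + 2)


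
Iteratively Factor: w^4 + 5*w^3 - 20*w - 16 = (w + 1)*(w^3 + 4*w^2 - 4*w - 16) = (w + 1)*(w + 4)*(w^2 - 4) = (w - 2)*(w + 1)*(w + 4)*(w + 2)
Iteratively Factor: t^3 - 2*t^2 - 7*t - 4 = (t + 1)*(t^2 - 3*t - 4) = (t + 1)^2*(t - 4)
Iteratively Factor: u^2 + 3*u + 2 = (u + 1)*(u + 2)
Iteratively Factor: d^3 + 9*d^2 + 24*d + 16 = (d + 4)*(d^2 + 5*d + 4) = (d + 1)*(d + 4)*(d + 4)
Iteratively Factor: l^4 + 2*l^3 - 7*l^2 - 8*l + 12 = (l - 1)*(l^3 + 3*l^2 - 4*l - 12) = (l - 1)*(l + 2)*(l^2 + l - 6) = (l - 2)*(l - 1)*(l + 2)*(l + 3)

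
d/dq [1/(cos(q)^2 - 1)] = 2*cos(q)/sin(q)^3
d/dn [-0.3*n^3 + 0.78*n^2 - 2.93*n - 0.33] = -0.9*n^2 + 1.56*n - 2.93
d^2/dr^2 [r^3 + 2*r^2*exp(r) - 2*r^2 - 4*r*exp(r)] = 2*r^2*exp(r) + 4*r*exp(r) + 6*r - 4*exp(r) - 4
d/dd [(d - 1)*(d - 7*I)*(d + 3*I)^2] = 4*d^3 - 3*d^2*(1 + I) + 2*d*(33 + I) - 33 + 63*I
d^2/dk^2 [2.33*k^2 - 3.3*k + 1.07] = 4.66000000000000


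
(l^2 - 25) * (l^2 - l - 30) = l^4 - l^3 - 55*l^2 + 25*l + 750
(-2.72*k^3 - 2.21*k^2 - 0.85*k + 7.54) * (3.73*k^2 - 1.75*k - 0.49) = -10.1456*k^5 - 3.4833*k^4 + 2.0298*k^3 + 30.6946*k^2 - 12.7785*k - 3.6946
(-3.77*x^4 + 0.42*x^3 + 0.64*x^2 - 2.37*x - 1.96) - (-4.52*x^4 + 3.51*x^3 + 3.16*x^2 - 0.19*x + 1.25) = 0.75*x^4 - 3.09*x^3 - 2.52*x^2 - 2.18*x - 3.21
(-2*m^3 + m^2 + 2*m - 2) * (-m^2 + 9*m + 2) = 2*m^5 - 19*m^4 + 3*m^3 + 22*m^2 - 14*m - 4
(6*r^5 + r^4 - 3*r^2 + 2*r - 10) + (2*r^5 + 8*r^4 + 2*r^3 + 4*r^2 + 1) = 8*r^5 + 9*r^4 + 2*r^3 + r^2 + 2*r - 9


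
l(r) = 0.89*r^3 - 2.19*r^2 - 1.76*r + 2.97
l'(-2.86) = 32.61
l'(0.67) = -3.50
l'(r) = 2.67*r^2 - 4.38*r - 1.76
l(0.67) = 1.08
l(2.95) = 1.57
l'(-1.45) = 10.20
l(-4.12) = -89.19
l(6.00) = 105.81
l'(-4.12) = 61.61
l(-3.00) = -35.49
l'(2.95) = 8.55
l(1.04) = -0.23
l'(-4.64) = 76.05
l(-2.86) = -30.73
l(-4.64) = -124.92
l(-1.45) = -1.80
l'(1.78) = -1.10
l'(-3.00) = 35.41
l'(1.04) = -3.43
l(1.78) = -2.08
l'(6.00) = 68.08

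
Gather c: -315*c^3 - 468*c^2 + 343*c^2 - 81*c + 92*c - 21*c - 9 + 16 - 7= -315*c^3 - 125*c^2 - 10*c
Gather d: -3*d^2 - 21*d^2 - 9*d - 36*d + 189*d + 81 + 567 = -24*d^2 + 144*d + 648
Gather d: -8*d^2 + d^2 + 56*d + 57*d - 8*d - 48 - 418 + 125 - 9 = -7*d^2 + 105*d - 350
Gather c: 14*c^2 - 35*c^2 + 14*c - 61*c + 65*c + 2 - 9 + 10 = -21*c^2 + 18*c + 3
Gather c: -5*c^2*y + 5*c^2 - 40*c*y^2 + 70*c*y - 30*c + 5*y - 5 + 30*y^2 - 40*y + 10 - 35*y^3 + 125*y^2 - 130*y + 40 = c^2*(5 - 5*y) + c*(-40*y^2 + 70*y - 30) - 35*y^3 + 155*y^2 - 165*y + 45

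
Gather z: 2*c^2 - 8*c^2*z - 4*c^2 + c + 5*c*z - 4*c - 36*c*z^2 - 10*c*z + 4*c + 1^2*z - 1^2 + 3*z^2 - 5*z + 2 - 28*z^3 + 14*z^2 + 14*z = -2*c^2 + c - 28*z^3 + z^2*(17 - 36*c) + z*(-8*c^2 - 5*c + 10) + 1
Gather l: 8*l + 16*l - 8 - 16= 24*l - 24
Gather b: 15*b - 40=15*b - 40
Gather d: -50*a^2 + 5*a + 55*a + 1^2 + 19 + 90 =-50*a^2 + 60*a + 110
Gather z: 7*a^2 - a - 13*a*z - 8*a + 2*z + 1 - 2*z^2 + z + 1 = 7*a^2 - 9*a - 2*z^2 + z*(3 - 13*a) + 2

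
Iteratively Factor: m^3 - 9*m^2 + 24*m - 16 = (m - 1)*(m^2 - 8*m + 16) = (m - 4)*(m - 1)*(m - 4)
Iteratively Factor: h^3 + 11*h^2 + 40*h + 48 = (h + 3)*(h^2 + 8*h + 16) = (h + 3)*(h + 4)*(h + 4)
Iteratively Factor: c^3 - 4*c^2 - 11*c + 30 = (c - 5)*(c^2 + c - 6) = (c - 5)*(c - 2)*(c + 3)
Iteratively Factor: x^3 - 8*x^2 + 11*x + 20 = (x - 5)*(x^2 - 3*x - 4) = (x - 5)*(x - 4)*(x + 1)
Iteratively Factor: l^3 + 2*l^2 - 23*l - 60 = (l + 4)*(l^2 - 2*l - 15) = (l + 3)*(l + 4)*(l - 5)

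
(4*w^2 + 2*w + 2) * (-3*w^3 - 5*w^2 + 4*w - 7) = -12*w^5 - 26*w^4 - 30*w^2 - 6*w - 14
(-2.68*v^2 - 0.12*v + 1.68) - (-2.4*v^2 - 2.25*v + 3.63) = -0.28*v^2 + 2.13*v - 1.95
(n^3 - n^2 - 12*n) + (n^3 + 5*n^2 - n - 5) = 2*n^3 + 4*n^2 - 13*n - 5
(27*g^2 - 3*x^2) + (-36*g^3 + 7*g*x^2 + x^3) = -36*g^3 + 27*g^2 + 7*g*x^2 + x^3 - 3*x^2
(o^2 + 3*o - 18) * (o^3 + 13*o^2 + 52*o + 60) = o^5 + 16*o^4 + 73*o^3 - 18*o^2 - 756*o - 1080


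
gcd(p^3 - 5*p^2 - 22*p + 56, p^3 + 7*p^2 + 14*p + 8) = p + 4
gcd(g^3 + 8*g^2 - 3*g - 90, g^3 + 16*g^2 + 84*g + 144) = g + 6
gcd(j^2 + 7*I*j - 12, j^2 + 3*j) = 1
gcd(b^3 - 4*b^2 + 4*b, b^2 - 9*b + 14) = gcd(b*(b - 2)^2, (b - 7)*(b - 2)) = b - 2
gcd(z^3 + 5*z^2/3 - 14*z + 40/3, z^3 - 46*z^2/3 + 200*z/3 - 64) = z - 4/3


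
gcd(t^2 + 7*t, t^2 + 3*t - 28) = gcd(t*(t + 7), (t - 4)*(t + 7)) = t + 7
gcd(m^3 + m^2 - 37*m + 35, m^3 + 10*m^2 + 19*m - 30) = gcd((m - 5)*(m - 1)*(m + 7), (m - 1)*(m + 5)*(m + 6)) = m - 1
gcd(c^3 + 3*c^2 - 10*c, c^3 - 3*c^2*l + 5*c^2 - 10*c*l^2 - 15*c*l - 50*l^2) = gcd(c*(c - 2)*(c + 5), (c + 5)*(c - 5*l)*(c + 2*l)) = c + 5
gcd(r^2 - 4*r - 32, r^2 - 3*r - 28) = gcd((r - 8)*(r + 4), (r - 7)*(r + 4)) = r + 4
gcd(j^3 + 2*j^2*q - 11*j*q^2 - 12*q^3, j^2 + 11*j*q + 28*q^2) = j + 4*q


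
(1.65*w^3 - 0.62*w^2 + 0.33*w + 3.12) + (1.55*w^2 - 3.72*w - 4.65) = 1.65*w^3 + 0.93*w^2 - 3.39*w - 1.53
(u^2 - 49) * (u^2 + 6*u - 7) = u^4 + 6*u^3 - 56*u^2 - 294*u + 343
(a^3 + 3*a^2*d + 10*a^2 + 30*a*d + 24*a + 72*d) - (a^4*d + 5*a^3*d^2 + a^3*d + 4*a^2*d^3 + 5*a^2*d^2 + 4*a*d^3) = -a^4*d - 5*a^3*d^2 - a^3*d + a^3 - 4*a^2*d^3 - 5*a^2*d^2 + 3*a^2*d + 10*a^2 - 4*a*d^3 + 30*a*d + 24*a + 72*d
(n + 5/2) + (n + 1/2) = 2*n + 3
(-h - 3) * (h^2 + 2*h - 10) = -h^3 - 5*h^2 + 4*h + 30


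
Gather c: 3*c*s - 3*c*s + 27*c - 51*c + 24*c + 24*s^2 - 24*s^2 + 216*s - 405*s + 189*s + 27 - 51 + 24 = 0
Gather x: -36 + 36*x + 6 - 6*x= 30*x - 30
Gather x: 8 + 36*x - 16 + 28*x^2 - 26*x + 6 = 28*x^2 + 10*x - 2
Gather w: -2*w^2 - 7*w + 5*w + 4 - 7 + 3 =-2*w^2 - 2*w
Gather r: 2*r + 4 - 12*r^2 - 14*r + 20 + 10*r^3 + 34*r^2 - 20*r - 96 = 10*r^3 + 22*r^2 - 32*r - 72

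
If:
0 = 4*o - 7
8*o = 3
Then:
No Solution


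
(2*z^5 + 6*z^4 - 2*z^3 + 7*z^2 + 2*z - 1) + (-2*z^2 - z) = 2*z^5 + 6*z^4 - 2*z^3 + 5*z^2 + z - 1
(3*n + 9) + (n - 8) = 4*n + 1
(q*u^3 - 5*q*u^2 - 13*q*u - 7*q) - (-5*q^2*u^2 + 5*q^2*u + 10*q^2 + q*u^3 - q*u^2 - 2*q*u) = 5*q^2*u^2 - 5*q^2*u - 10*q^2 - 4*q*u^2 - 11*q*u - 7*q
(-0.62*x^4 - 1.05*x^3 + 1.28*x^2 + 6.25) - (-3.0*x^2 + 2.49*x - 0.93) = -0.62*x^4 - 1.05*x^3 + 4.28*x^2 - 2.49*x + 7.18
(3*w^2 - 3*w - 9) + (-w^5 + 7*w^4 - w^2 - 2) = -w^5 + 7*w^4 + 2*w^2 - 3*w - 11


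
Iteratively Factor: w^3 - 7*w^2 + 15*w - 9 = (w - 1)*(w^2 - 6*w + 9) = (w - 3)*(w - 1)*(w - 3)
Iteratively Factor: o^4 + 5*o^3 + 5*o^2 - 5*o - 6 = (o + 3)*(o^3 + 2*o^2 - o - 2) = (o + 1)*(o + 3)*(o^2 + o - 2) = (o - 1)*(o + 1)*(o + 3)*(o + 2)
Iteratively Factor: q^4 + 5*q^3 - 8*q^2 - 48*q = (q)*(q^3 + 5*q^2 - 8*q - 48) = q*(q - 3)*(q^2 + 8*q + 16) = q*(q - 3)*(q + 4)*(q + 4)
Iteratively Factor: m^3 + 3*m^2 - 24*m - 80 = (m - 5)*(m^2 + 8*m + 16) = (m - 5)*(m + 4)*(m + 4)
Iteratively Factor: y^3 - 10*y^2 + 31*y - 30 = (y - 2)*(y^2 - 8*y + 15) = (y - 5)*(y - 2)*(y - 3)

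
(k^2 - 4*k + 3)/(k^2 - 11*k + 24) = (k - 1)/(k - 8)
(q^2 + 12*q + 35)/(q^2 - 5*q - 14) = (q^2 + 12*q + 35)/(q^2 - 5*q - 14)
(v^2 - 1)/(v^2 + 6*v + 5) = (v - 1)/(v + 5)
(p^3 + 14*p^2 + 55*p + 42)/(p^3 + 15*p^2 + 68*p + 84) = (p + 1)/(p + 2)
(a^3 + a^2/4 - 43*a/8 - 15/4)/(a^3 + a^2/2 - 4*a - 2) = (8*a^2 - 14*a - 15)/(4*(2*a^2 - 3*a - 2))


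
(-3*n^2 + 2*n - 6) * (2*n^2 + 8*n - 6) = -6*n^4 - 20*n^3 + 22*n^2 - 60*n + 36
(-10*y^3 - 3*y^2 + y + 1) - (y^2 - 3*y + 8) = -10*y^3 - 4*y^2 + 4*y - 7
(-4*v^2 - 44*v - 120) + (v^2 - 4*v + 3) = -3*v^2 - 48*v - 117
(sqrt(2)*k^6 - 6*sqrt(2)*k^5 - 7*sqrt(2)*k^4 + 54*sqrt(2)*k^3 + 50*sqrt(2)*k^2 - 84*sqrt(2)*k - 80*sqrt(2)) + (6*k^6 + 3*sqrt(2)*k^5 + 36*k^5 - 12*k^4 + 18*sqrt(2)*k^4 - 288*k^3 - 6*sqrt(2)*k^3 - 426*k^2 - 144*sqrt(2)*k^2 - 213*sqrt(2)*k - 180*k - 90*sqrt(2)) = sqrt(2)*k^6 + 6*k^6 - 3*sqrt(2)*k^5 + 36*k^5 - 12*k^4 + 11*sqrt(2)*k^4 - 288*k^3 + 48*sqrt(2)*k^3 - 426*k^2 - 94*sqrt(2)*k^2 - 297*sqrt(2)*k - 180*k - 170*sqrt(2)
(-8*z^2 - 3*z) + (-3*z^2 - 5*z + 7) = -11*z^2 - 8*z + 7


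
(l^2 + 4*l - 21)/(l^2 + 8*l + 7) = (l - 3)/(l + 1)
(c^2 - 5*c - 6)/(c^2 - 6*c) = (c + 1)/c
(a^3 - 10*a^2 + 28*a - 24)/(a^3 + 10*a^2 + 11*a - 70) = (a^2 - 8*a + 12)/(a^2 + 12*a + 35)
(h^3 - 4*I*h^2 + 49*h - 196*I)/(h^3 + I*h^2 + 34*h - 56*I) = (h - 7*I)/(h - 2*I)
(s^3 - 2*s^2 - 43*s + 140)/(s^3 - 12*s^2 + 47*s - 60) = (s + 7)/(s - 3)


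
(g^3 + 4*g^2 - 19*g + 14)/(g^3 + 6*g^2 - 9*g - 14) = (g - 1)/(g + 1)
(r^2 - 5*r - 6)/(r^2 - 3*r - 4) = (r - 6)/(r - 4)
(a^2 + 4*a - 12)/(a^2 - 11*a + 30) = (a^2 + 4*a - 12)/(a^2 - 11*a + 30)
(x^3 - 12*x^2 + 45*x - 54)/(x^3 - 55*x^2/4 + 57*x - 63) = 4*(x^2 - 6*x + 9)/(4*x^2 - 31*x + 42)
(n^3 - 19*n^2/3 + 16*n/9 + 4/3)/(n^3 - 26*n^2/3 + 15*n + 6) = (n - 2/3)/(n - 3)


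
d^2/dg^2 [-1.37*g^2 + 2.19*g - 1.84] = -2.74000000000000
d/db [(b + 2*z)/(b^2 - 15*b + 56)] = (b^2 - 15*b - (b + 2*z)*(2*b - 15) + 56)/(b^2 - 15*b + 56)^2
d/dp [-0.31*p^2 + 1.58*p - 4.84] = 1.58 - 0.62*p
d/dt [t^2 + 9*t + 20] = 2*t + 9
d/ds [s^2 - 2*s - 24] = 2*s - 2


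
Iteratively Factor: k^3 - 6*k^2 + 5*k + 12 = (k + 1)*(k^2 - 7*k + 12) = (k - 4)*(k + 1)*(k - 3)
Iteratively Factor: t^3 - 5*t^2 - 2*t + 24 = (t - 4)*(t^2 - t - 6) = (t - 4)*(t - 3)*(t + 2)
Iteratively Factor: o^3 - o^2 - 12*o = (o - 4)*(o^2 + 3*o) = o*(o - 4)*(o + 3)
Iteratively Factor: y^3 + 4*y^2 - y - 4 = (y + 1)*(y^2 + 3*y - 4) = (y + 1)*(y + 4)*(y - 1)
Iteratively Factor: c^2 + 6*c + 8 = (c + 4)*(c + 2)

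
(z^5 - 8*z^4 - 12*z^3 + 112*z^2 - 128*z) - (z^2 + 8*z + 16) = z^5 - 8*z^4 - 12*z^3 + 111*z^2 - 136*z - 16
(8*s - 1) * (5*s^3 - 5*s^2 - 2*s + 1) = 40*s^4 - 45*s^3 - 11*s^2 + 10*s - 1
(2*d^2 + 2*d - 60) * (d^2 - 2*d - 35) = 2*d^4 - 2*d^3 - 134*d^2 + 50*d + 2100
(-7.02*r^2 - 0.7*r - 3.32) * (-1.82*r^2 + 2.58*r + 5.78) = 12.7764*r^4 - 16.8376*r^3 - 36.3392*r^2 - 12.6116*r - 19.1896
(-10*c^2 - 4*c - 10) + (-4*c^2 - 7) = -14*c^2 - 4*c - 17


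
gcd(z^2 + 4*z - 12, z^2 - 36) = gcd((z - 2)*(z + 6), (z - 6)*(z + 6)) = z + 6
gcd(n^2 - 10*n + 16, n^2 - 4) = n - 2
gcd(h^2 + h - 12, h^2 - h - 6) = h - 3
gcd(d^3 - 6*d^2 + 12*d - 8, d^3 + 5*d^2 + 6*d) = 1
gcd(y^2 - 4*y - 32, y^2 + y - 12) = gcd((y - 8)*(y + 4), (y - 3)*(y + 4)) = y + 4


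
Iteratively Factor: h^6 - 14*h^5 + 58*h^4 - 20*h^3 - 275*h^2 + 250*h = (h - 1)*(h^5 - 13*h^4 + 45*h^3 + 25*h^2 - 250*h) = (h - 5)*(h - 1)*(h^4 - 8*h^3 + 5*h^2 + 50*h) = h*(h - 5)*(h - 1)*(h^3 - 8*h^2 + 5*h + 50) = h*(h - 5)^2*(h - 1)*(h^2 - 3*h - 10) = h*(h - 5)^2*(h - 1)*(h + 2)*(h - 5)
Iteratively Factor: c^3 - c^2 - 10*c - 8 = (c + 2)*(c^2 - 3*c - 4) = (c - 4)*(c + 2)*(c + 1)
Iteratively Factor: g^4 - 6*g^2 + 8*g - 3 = (g - 1)*(g^3 + g^2 - 5*g + 3) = (g - 1)^2*(g^2 + 2*g - 3) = (g - 1)^3*(g + 3)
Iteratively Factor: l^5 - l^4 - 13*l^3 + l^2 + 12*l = (l + 1)*(l^4 - 2*l^3 - 11*l^2 + 12*l) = (l - 1)*(l + 1)*(l^3 - l^2 - 12*l) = (l - 4)*(l - 1)*(l + 1)*(l^2 + 3*l) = (l - 4)*(l - 1)*(l + 1)*(l + 3)*(l)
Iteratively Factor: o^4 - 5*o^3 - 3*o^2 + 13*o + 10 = (o + 1)*(o^3 - 6*o^2 + 3*o + 10) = (o - 2)*(o + 1)*(o^2 - 4*o - 5) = (o - 5)*(o - 2)*(o + 1)*(o + 1)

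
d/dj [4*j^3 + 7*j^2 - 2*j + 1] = 12*j^2 + 14*j - 2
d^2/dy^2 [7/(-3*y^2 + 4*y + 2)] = 14*(-9*y^2 + 12*y + 4*(3*y - 2)^2 + 6)/(-3*y^2 + 4*y + 2)^3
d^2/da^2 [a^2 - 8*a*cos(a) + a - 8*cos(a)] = 8*a*cos(a) + 16*sin(a) + 8*cos(a) + 2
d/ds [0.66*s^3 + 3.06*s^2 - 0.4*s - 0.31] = 1.98*s^2 + 6.12*s - 0.4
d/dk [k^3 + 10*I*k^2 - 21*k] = 3*k^2 + 20*I*k - 21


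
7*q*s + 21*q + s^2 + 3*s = (7*q + s)*(s + 3)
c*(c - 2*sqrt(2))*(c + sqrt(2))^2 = c^4 - 6*c^2 - 4*sqrt(2)*c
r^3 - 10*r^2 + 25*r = r*(r - 5)^2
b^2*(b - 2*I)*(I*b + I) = I*b^4 + 2*b^3 + I*b^3 + 2*b^2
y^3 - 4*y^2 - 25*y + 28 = (y - 7)*(y - 1)*(y + 4)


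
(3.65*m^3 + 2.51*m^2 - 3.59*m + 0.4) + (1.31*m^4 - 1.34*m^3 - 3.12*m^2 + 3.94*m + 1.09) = 1.31*m^4 + 2.31*m^3 - 0.61*m^2 + 0.35*m + 1.49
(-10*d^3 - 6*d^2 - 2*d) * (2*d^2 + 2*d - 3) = -20*d^5 - 32*d^4 + 14*d^3 + 14*d^2 + 6*d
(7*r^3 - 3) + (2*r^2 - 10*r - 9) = 7*r^3 + 2*r^2 - 10*r - 12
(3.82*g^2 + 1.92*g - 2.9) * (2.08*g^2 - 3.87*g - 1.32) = 7.9456*g^4 - 10.7898*g^3 - 18.5048*g^2 + 8.6886*g + 3.828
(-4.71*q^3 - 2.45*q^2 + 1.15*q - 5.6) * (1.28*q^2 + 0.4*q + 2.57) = -6.0288*q^5 - 5.02*q^4 - 11.6127*q^3 - 13.0045*q^2 + 0.7155*q - 14.392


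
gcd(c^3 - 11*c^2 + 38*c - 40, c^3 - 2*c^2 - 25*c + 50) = c^2 - 7*c + 10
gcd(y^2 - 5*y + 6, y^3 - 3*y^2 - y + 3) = y - 3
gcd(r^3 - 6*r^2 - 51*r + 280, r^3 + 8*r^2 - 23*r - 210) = r^2 + 2*r - 35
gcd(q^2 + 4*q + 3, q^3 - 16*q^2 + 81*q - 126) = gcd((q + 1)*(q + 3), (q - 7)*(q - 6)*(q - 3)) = 1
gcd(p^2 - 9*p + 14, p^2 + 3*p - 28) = 1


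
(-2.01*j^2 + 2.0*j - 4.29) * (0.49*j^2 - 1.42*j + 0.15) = -0.9849*j^4 + 3.8342*j^3 - 5.2436*j^2 + 6.3918*j - 0.6435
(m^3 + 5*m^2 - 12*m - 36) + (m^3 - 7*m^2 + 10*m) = 2*m^3 - 2*m^2 - 2*m - 36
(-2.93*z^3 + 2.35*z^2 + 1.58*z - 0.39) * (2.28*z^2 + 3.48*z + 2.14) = -6.6804*z^5 - 4.8384*z^4 + 5.5102*z^3 + 9.6382*z^2 + 2.024*z - 0.8346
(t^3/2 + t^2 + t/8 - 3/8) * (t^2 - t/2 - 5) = t^5/2 + 3*t^4/4 - 23*t^3/8 - 87*t^2/16 - 7*t/16 + 15/8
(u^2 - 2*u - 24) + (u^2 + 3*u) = 2*u^2 + u - 24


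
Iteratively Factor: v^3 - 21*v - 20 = (v - 5)*(v^2 + 5*v + 4) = (v - 5)*(v + 1)*(v + 4)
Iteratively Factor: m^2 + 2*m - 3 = (m - 1)*(m + 3)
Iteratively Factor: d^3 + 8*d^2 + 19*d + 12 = (d + 4)*(d^2 + 4*d + 3) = (d + 1)*(d + 4)*(d + 3)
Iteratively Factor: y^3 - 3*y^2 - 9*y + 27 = (y - 3)*(y^2 - 9) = (y - 3)^2*(y + 3)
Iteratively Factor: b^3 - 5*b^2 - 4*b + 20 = (b - 5)*(b^2 - 4) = (b - 5)*(b - 2)*(b + 2)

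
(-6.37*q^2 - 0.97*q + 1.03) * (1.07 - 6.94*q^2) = 44.2078*q^4 + 6.7318*q^3 - 13.9641*q^2 - 1.0379*q + 1.1021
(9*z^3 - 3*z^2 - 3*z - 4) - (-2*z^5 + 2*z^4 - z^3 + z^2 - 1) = 2*z^5 - 2*z^4 + 10*z^3 - 4*z^2 - 3*z - 3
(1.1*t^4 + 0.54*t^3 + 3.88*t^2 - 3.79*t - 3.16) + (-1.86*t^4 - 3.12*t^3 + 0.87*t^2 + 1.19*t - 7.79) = -0.76*t^4 - 2.58*t^3 + 4.75*t^2 - 2.6*t - 10.95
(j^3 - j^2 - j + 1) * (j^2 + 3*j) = j^5 + 2*j^4 - 4*j^3 - 2*j^2 + 3*j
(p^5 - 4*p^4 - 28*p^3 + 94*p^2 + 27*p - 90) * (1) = p^5 - 4*p^4 - 28*p^3 + 94*p^2 + 27*p - 90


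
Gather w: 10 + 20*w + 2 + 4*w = 24*w + 12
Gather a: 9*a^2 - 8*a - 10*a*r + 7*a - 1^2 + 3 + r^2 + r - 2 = 9*a^2 + a*(-10*r - 1) + r^2 + r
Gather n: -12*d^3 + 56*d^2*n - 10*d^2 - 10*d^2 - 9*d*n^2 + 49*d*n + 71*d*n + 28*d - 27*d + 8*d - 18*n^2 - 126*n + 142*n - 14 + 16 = -12*d^3 - 20*d^2 + 9*d + n^2*(-9*d - 18) + n*(56*d^2 + 120*d + 16) + 2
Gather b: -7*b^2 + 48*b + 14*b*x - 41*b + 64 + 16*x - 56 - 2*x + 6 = -7*b^2 + b*(14*x + 7) + 14*x + 14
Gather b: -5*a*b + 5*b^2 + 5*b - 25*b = 5*b^2 + b*(-5*a - 20)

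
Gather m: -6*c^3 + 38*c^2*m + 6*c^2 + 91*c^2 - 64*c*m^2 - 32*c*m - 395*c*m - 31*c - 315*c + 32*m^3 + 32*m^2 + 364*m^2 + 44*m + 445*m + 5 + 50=-6*c^3 + 97*c^2 - 346*c + 32*m^3 + m^2*(396 - 64*c) + m*(38*c^2 - 427*c + 489) + 55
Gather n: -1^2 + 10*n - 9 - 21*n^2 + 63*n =-21*n^2 + 73*n - 10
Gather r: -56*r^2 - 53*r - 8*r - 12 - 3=-56*r^2 - 61*r - 15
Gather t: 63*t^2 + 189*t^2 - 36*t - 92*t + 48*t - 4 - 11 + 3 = 252*t^2 - 80*t - 12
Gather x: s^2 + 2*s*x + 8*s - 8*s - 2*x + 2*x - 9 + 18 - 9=s^2 + 2*s*x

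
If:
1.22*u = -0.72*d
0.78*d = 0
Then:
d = 0.00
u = 0.00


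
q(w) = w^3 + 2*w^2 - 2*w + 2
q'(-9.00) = 205.00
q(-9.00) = -547.00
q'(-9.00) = 205.00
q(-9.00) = -547.00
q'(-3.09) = 14.28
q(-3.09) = -2.23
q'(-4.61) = 43.32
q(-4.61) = -44.25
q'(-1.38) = -1.81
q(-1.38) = 5.94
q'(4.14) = 65.98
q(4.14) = 98.96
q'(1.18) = 6.90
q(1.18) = 4.07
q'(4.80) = 86.32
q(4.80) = 149.07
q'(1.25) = 7.69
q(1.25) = 4.58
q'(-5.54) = 67.91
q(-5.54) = -95.57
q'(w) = 3*w^2 + 4*w - 2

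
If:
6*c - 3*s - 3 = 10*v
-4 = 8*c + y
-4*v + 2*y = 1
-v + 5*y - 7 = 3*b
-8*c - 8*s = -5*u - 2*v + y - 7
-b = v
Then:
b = -3/8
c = -21/32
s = -57/16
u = -161/20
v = 3/8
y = 5/4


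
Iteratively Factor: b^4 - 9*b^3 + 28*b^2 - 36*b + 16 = (b - 2)*(b^3 - 7*b^2 + 14*b - 8) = (b - 2)^2*(b^2 - 5*b + 4) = (b - 2)^2*(b - 1)*(b - 4)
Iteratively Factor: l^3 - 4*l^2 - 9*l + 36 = (l + 3)*(l^2 - 7*l + 12) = (l - 3)*(l + 3)*(l - 4)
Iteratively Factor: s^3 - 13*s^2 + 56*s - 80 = (s - 4)*(s^2 - 9*s + 20) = (s - 5)*(s - 4)*(s - 4)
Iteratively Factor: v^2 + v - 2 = (v - 1)*(v + 2)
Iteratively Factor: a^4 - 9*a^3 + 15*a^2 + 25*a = (a - 5)*(a^3 - 4*a^2 - 5*a) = (a - 5)*(a + 1)*(a^2 - 5*a) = a*(a - 5)*(a + 1)*(a - 5)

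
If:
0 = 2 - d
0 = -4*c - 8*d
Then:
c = -4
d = 2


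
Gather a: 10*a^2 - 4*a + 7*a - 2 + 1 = 10*a^2 + 3*a - 1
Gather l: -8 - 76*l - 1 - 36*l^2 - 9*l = -36*l^2 - 85*l - 9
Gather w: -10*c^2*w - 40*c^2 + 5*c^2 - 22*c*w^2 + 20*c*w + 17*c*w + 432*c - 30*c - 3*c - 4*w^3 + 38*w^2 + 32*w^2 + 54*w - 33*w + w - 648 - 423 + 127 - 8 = -35*c^2 + 399*c - 4*w^3 + w^2*(70 - 22*c) + w*(-10*c^2 + 37*c + 22) - 952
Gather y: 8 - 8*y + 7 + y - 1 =14 - 7*y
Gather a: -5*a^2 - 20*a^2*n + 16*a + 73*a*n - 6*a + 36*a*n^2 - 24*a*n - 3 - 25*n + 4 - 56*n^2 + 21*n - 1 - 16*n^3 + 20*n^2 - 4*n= a^2*(-20*n - 5) + a*(36*n^2 + 49*n + 10) - 16*n^3 - 36*n^2 - 8*n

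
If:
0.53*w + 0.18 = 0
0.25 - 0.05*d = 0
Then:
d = 5.00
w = -0.34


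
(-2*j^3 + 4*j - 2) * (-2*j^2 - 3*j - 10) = 4*j^5 + 6*j^4 + 12*j^3 - 8*j^2 - 34*j + 20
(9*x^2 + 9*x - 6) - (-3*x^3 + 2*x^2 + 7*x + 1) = 3*x^3 + 7*x^2 + 2*x - 7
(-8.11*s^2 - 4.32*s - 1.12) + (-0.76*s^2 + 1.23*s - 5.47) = -8.87*s^2 - 3.09*s - 6.59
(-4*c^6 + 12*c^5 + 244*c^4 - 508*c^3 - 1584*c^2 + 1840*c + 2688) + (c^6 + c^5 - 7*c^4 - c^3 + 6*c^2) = -3*c^6 + 13*c^5 + 237*c^4 - 509*c^3 - 1578*c^2 + 1840*c + 2688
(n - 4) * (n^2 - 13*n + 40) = n^3 - 17*n^2 + 92*n - 160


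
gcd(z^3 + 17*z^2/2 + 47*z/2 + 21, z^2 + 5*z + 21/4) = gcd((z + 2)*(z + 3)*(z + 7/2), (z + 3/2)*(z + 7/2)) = z + 7/2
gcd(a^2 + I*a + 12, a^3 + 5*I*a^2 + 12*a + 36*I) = a - 3*I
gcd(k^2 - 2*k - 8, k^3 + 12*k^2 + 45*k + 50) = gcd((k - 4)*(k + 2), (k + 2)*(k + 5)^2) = k + 2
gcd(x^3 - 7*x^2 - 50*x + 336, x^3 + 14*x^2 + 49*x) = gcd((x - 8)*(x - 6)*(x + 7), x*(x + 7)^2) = x + 7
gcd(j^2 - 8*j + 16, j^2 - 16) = j - 4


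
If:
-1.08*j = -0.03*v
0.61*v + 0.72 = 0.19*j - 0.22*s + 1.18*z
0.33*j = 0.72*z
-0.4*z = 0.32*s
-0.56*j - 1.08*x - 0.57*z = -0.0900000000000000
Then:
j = -0.03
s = 0.02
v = -1.23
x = 0.11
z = -0.02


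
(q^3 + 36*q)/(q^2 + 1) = q*(q^2 + 36)/(q^2 + 1)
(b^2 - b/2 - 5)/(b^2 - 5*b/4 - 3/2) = 2*(-2*b^2 + b + 10)/(-4*b^2 + 5*b + 6)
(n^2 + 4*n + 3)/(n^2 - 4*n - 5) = (n + 3)/(n - 5)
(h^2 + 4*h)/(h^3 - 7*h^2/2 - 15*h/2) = 2*(h + 4)/(2*h^2 - 7*h - 15)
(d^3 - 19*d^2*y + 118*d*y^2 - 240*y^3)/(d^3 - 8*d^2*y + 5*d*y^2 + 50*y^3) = (-d^2 + 14*d*y - 48*y^2)/(-d^2 + 3*d*y + 10*y^2)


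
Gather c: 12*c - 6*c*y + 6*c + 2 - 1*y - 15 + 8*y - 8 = c*(18 - 6*y) + 7*y - 21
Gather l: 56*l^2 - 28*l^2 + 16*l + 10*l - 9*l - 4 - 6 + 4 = 28*l^2 + 17*l - 6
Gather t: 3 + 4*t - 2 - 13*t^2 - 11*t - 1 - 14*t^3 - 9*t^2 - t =-14*t^3 - 22*t^2 - 8*t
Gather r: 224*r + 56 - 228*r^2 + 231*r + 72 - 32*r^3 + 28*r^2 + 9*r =-32*r^3 - 200*r^2 + 464*r + 128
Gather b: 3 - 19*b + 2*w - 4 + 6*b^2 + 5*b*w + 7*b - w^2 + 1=6*b^2 + b*(5*w - 12) - w^2 + 2*w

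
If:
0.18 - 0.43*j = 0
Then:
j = 0.42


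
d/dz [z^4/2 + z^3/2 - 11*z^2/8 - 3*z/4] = 2*z^3 + 3*z^2/2 - 11*z/4 - 3/4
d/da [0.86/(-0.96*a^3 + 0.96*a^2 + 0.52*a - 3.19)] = (2.4768*a^2 - 1.6512*a - 0.4472)/(0.96*a^3 - 0.96*a^2 - 0.52*a + 3.19)^2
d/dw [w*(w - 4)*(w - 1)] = 3*w^2 - 10*w + 4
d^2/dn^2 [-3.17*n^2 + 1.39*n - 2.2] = -6.34000000000000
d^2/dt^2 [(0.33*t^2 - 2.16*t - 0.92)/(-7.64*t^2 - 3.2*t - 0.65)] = (268.292352*t^3 + 332.032872*t^2 + 70.5936*t + 0.439710000000002)/(445.943744*t^6 + 560.34816*t^5 + 348.52152*t^4 + 128.1152*t^3 + 29.6517*t^2 + 4.056*t + 0.274625)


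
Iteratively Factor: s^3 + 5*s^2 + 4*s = (s + 1)*(s^2 + 4*s) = s*(s + 1)*(s + 4)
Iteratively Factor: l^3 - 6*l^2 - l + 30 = (l - 5)*(l^2 - l - 6) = (l - 5)*(l + 2)*(l - 3)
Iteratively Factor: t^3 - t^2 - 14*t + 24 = (t - 3)*(t^2 + 2*t - 8) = (t - 3)*(t - 2)*(t + 4)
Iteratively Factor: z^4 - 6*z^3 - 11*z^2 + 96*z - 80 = (z - 4)*(z^3 - 2*z^2 - 19*z + 20) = (z - 4)*(z - 1)*(z^2 - z - 20) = (z - 5)*(z - 4)*(z - 1)*(z + 4)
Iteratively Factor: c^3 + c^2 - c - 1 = (c - 1)*(c^2 + 2*c + 1) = (c - 1)*(c + 1)*(c + 1)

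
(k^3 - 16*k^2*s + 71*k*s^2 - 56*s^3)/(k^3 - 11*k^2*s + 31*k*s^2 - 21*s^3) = (-k + 8*s)/(-k + 3*s)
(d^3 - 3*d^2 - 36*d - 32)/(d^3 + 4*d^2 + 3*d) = (d^2 - 4*d - 32)/(d*(d + 3))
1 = 1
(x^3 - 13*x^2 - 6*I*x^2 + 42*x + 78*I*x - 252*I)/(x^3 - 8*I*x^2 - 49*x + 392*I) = (x^2 - 6*x*(1 + I) + 36*I)/(x^2 + x*(7 - 8*I) - 56*I)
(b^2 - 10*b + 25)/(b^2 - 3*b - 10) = (b - 5)/(b + 2)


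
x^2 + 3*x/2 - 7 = (x - 2)*(x + 7/2)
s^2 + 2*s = s*(s + 2)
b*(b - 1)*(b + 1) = b^3 - b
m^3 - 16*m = m*(m - 4)*(m + 4)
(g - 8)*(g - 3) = g^2 - 11*g + 24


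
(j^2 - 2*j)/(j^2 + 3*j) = (j - 2)/(j + 3)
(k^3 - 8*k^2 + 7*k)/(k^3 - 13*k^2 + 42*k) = (k - 1)/(k - 6)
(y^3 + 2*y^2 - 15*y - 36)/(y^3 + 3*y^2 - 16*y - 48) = (y + 3)/(y + 4)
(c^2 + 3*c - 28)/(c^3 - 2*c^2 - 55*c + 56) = (c - 4)/(c^2 - 9*c + 8)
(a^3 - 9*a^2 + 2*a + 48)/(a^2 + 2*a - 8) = (a^3 - 9*a^2 + 2*a + 48)/(a^2 + 2*a - 8)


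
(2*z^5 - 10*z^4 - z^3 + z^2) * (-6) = -12*z^5 + 60*z^4 + 6*z^3 - 6*z^2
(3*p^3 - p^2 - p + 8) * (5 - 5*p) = -15*p^4 + 20*p^3 - 45*p + 40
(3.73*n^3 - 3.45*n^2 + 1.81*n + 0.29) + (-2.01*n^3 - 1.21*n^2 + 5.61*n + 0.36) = 1.72*n^3 - 4.66*n^2 + 7.42*n + 0.65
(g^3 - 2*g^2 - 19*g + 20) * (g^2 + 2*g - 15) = g^5 - 38*g^3 + 12*g^2 + 325*g - 300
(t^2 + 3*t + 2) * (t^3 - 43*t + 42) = t^5 + 3*t^4 - 41*t^3 - 87*t^2 + 40*t + 84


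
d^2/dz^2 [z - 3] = 0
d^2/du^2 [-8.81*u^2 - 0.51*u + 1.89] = -17.6200000000000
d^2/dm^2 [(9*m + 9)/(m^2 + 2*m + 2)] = 18*(3*(-m - 1)*(m^2 + 2*m + 2) + 4*(m + 1)^3)/(m^2 + 2*m + 2)^3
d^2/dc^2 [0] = 0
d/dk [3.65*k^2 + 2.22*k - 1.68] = 7.3*k + 2.22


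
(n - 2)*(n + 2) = n^2 - 4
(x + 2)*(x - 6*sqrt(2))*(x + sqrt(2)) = x^3 - 5*sqrt(2)*x^2 + 2*x^2 - 10*sqrt(2)*x - 12*x - 24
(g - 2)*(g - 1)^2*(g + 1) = g^4 - 3*g^3 + g^2 + 3*g - 2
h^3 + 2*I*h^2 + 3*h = h*(h - I)*(h + 3*I)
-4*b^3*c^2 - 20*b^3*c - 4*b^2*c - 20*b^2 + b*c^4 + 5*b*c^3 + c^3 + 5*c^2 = (-2*b + c)*(2*b + c)*(c + 5)*(b*c + 1)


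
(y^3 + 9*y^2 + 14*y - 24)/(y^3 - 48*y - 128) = (y^2 + 5*y - 6)/(y^2 - 4*y - 32)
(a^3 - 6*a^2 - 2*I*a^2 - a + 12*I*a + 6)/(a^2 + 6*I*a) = (a^3 - 2*a^2*(3 + I) + a*(-1 + 12*I) + 6)/(a*(a + 6*I))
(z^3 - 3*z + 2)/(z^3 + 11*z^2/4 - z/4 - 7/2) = 4*(z - 1)/(4*z + 7)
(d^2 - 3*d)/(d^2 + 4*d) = (d - 3)/(d + 4)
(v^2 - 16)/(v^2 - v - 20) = (v - 4)/(v - 5)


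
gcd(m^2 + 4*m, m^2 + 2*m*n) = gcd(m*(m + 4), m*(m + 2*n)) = m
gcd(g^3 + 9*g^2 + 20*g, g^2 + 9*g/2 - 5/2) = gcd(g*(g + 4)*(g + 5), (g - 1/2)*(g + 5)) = g + 5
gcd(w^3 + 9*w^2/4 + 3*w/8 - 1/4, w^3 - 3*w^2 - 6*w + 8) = w + 2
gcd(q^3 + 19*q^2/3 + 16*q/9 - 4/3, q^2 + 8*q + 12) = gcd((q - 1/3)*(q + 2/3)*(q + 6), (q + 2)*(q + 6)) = q + 6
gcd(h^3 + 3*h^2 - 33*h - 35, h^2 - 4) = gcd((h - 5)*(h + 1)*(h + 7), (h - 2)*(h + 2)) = 1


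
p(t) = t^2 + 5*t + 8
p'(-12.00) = -19.00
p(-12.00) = 92.00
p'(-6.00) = -7.00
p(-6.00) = 14.00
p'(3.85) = 12.70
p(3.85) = 42.07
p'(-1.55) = 1.90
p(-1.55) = 2.65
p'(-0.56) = 3.88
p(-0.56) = 5.51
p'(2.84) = 10.68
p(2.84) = 30.27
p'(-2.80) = -0.60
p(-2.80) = 1.84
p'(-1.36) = 2.28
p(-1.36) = 3.05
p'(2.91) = 10.82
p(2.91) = 31.02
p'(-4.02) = -3.04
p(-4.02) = 4.06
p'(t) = 2*t + 5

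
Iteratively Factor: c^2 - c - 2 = (c + 1)*(c - 2)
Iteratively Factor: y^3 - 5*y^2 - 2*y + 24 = (y - 4)*(y^2 - y - 6) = (y - 4)*(y - 3)*(y + 2)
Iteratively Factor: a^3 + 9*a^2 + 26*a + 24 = (a + 4)*(a^2 + 5*a + 6) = (a + 3)*(a + 4)*(a + 2)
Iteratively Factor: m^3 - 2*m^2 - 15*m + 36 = (m - 3)*(m^2 + m - 12) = (m - 3)^2*(m + 4)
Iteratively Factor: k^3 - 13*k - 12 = (k + 3)*(k^2 - 3*k - 4) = (k - 4)*(k + 3)*(k + 1)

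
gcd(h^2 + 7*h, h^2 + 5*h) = h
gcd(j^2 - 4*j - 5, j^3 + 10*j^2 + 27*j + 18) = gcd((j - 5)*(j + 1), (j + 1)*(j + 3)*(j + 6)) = j + 1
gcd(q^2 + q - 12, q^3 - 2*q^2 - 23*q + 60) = q - 3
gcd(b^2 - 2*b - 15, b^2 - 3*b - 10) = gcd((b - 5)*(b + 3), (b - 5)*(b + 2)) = b - 5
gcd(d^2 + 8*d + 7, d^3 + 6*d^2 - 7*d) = d + 7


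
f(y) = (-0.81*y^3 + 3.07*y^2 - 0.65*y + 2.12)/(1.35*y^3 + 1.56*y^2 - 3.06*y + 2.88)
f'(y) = (-4.05*y^2 - 3.12*y + 3.06)*(-0.81*y^3 + 3.07*y^2 - 0.65*y + 2.12)/(1.35*y^3 + 1.56*y^2 - 3.06*y + 2.88)^2 + (-2.43*y^2 + 6.14*y - 0.65)/(1.35*y^3 + 1.56*y^2 - 3.06*y + 2.88) = (4.44089209850063e-16*y^5 - 5.4081*y^4 + 6.7122*y^3 - 23.9646*y^2 + 11.0688*y + 4.6152)/(1.8225*y^6 + 4.212*y^5 - 5.8284*y^4 - 1.7712*y^3 + 18.3492*y^2 - 17.6256*y + 8.2944)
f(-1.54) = 2.10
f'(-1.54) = -3.07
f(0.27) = 0.98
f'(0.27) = 1.24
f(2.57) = 0.25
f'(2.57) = -0.31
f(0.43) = 1.20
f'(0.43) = 1.38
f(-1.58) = 2.23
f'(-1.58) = -3.36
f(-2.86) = -6.68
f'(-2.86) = -14.35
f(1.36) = 0.98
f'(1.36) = -1.05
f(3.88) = -0.02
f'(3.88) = -0.13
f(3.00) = 0.13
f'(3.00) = -0.22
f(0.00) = 0.74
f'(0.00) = 0.56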